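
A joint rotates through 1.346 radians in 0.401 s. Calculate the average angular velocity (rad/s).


omega = delta_theta / delta_t
omega = 1.346 / 0.401
omega = 3.3566


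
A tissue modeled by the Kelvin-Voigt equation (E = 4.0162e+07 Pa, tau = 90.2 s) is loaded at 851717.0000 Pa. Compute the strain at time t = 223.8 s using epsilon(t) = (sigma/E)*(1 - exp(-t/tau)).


epsilon(t) = (sigma/E) * (1 - exp(-t/tau))
sigma/E = 851717.0000 / 4.0162e+07 = 0.0212
exp(-t/tau) = exp(-223.8 / 90.2) = 0.0836
epsilon = 0.0212 * (1 - 0.0836)
epsilon = 0.0194


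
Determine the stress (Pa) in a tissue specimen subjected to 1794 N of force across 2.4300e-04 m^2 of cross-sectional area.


stress = F / A
stress = 1794 / 2.4300e-04
stress = 7.3827e+06


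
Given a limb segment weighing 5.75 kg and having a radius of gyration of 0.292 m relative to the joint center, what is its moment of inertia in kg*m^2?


I = m * k^2
I = 5.75 * 0.292^2
k^2 = 0.0853
I = 0.4903


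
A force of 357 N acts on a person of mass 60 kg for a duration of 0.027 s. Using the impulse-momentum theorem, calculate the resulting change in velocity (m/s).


J = F * dt = 357 * 0.027 = 9.6390 N*s
delta_v = J / m
delta_v = 9.6390 / 60
delta_v = 0.1606


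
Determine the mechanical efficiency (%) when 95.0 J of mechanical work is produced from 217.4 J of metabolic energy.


eta = (W_mech / E_meta) * 100
eta = (95.0 / 217.4) * 100
ratio = 0.4370
eta = 43.6983


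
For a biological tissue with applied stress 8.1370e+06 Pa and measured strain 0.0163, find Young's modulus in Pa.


E = stress / strain
E = 8.1370e+06 / 0.0163
E = 4.9920e+08


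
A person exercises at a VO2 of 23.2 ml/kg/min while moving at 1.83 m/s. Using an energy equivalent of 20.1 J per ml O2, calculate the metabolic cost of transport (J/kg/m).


Power per kg = VO2 * 20.1 / 60
Power per kg = 23.2 * 20.1 / 60 = 7.7720 W/kg
Cost = power_per_kg / speed
Cost = 7.7720 / 1.83
Cost = 4.2470


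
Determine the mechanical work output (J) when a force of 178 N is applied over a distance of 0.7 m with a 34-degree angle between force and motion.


W = F * d * cos(theta)
theta = 34 deg = 0.5934 rad
cos(theta) = 0.8290
W = 178 * 0.7 * 0.8290
W = 103.2981


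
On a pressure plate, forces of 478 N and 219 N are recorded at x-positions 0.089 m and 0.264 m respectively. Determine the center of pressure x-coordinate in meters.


COP_x = (F1*x1 + F2*x2) / (F1 + F2)
COP_x = (478*0.089 + 219*0.264) / (478 + 219)
Numerator = 100.3580
Denominator = 697
COP_x = 0.1440


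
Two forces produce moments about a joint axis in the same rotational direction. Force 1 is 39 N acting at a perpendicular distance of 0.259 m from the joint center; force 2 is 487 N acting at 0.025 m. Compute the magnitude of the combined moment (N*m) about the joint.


M = F1 * d1 + F2 * d2
M = 39 * 0.259 + 487 * 0.025
M = 10.1010 + 12.1750
M = 22.2760


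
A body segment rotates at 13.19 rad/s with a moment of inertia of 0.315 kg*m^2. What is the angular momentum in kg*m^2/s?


L = I * omega
L = 0.315 * 13.19
L = 4.1548


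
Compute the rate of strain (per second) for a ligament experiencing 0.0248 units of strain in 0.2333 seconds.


strain_rate = delta_strain / delta_t
strain_rate = 0.0248 / 0.2333
strain_rate = 0.1063


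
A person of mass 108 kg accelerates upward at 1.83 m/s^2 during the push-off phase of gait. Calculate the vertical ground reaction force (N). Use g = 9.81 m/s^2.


GRF = m * (g + a)
GRF = 108 * (9.81 + 1.83)
GRF = 108 * 11.6400
GRF = 1257.1200


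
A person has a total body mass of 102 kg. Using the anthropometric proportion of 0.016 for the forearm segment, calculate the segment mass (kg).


m_segment = body_mass * fraction
m_segment = 102 * 0.016
m_segment = 1.6320


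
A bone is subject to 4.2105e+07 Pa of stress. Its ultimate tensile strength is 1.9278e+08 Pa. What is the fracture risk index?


FRI = applied / ultimate
FRI = 4.2105e+07 / 1.9278e+08
FRI = 0.2184


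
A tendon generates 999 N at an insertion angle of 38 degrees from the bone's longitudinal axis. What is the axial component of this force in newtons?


F_eff = F_tendon * cos(theta)
theta = 38 deg = 0.6632 rad
cos(theta) = 0.7880
F_eff = 999 * 0.7880
F_eff = 787.2227


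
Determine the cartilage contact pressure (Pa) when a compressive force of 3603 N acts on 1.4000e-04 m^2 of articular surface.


P = F / A
P = 3603 / 1.4000e-04
P = 2.5736e+07


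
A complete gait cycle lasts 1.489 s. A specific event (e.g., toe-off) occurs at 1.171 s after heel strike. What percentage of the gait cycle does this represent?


pct = (event_time / cycle_time) * 100
pct = (1.171 / 1.489) * 100
ratio = 0.7864
pct = 78.6434


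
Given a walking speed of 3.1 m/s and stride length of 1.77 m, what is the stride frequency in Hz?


f = v / stride_length
f = 3.1 / 1.77
f = 1.7514


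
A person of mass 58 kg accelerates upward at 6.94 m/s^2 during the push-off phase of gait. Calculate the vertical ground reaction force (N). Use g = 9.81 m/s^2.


GRF = m * (g + a)
GRF = 58 * (9.81 + 6.94)
GRF = 58 * 16.7500
GRF = 971.5000


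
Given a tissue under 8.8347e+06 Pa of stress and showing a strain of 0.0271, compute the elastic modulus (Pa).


E = stress / strain
E = 8.8347e+06 / 0.0271
E = 3.2600e+08


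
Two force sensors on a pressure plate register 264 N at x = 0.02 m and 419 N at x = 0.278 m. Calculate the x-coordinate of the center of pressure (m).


COP_x = (F1*x1 + F2*x2) / (F1 + F2)
COP_x = (264*0.02 + 419*0.278) / (264 + 419)
Numerator = 121.7620
Denominator = 683
COP_x = 0.1783


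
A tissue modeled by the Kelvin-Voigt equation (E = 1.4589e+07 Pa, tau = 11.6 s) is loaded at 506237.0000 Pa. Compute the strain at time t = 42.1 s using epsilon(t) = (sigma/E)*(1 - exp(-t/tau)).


epsilon(t) = (sigma/E) * (1 - exp(-t/tau))
sigma/E = 506237.0000 / 1.4589e+07 = 0.0347
exp(-t/tau) = exp(-42.1 / 11.6) = 0.0265
epsilon = 0.0347 * (1 - 0.0265)
epsilon = 0.0338


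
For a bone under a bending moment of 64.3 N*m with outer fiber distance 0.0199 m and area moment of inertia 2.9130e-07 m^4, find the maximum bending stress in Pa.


sigma = M * c / I
sigma = 64.3 * 0.0199 / 2.9130e-07
M * c = 1.2796
sigma = 4.3926e+06


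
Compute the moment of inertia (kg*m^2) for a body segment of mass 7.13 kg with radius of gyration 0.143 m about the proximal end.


I = m * k^2
I = 7.13 * 0.143^2
k^2 = 0.0204
I = 0.1458


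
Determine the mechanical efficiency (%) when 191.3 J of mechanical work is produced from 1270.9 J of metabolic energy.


eta = (W_mech / E_meta) * 100
eta = (191.3 / 1270.9) * 100
ratio = 0.1505
eta = 15.0523


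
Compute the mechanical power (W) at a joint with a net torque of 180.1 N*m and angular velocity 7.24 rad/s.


P = M * omega
P = 180.1 * 7.24
P = 1303.9240


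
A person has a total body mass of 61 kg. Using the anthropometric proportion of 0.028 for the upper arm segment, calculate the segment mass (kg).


m_segment = body_mass * fraction
m_segment = 61 * 0.028
m_segment = 1.7080


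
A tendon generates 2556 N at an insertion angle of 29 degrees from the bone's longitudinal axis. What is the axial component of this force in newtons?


F_eff = F_tendon * cos(theta)
theta = 29 deg = 0.5061 rad
cos(theta) = 0.8746
F_eff = 2556 * 0.8746
F_eff = 2235.5280


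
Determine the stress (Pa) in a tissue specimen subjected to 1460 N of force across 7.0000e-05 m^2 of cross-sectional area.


stress = F / A
stress = 1460 / 7.0000e-05
stress = 2.0857e+07


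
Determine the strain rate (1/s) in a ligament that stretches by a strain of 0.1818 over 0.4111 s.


strain_rate = delta_strain / delta_t
strain_rate = 0.1818 / 0.4111
strain_rate = 0.4422


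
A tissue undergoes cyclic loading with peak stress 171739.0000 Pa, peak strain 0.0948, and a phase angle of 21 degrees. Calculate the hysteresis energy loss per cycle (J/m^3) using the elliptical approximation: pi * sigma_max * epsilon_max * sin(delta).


E_loss = pi * sigma_max * epsilon_max * sin(delta)
delta = 21 deg = 0.3665 rad
sin(delta) = 0.3584
E_loss = pi * 171739.0000 * 0.0948 * 0.3584
E_loss = 18329.7399


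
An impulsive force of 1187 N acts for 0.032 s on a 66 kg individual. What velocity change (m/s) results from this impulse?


J = F * dt = 1187 * 0.032 = 37.9840 N*s
delta_v = J / m
delta_v = 37.9840 / 66
delta_v = 0.5755


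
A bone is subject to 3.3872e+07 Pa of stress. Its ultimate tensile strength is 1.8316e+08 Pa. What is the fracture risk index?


FRI = applied / ultimate
FRI = 3.3872e+07 / 1.8316e+08
FRI = 0.1849


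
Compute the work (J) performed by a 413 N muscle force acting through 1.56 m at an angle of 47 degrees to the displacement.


W = F * d * cos(theta)
theta = 47 deg = 0.8203 rad
cos(theta) = 0.6820
W = 413 * 1.56 * 0.6820
W = 439.3979


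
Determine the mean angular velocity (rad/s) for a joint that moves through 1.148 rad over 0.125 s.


omega = delta_theta / delta_t
omega = 1.148 / 0.125
omega = 9.1840


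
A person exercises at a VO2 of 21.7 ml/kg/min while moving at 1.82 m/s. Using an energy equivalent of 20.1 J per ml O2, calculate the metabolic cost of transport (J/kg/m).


Power per kg = VO2 * 20.1 / 60
Power per kg = 21.7 * 20.1 / 60 = 7.2695 W/kg
Cost = power_per_kg / speed
Cost = 7.2695 / 1.82
Cost = 3.9942


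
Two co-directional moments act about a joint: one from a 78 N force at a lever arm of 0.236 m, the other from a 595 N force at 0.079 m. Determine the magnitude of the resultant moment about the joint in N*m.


M = F1 * d1 + F2 * d2
M = 78 * 0.236 + 595 * 0.079
M = 18.4080 + 47.0050
M = 65.4130


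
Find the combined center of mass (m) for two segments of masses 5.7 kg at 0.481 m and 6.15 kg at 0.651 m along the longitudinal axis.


COM = (m1*x1 + m2*x2) / (m1 + m2)
COM = (5.7*0.481 + 6.15*0.651) / (5.7 + 6.15)
Numerator = 6.7454
Denominator = 11.8500
COM = 0.5692


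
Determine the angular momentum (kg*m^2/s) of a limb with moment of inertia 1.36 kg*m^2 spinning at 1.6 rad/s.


L = I * omega
L = 1.36 * 1.6
L = 2.1760


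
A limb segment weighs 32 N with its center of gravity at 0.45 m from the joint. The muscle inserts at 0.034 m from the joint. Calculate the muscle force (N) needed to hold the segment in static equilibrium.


F_muscle = W * d_load / d_muscle
F_muscle = 32 * 0.45 / 0.034
Numerator = 14.4000
F_muscle = 423.5294


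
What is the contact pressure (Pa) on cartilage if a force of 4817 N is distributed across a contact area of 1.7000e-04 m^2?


P = F / A
P = 4817 / 1.7000e-04
P = 2.8335e+07


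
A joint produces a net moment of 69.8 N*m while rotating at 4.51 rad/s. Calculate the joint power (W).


P = M * omega
P = 69.8 * 4.51
P = 314.7980


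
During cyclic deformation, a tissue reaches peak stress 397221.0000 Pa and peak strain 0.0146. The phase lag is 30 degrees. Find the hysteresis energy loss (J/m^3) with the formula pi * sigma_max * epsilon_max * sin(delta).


E_loss = pi * sigma_max * epsilon_max * sin(delta)
delta = 30 deg = 0.5236 rad
sin(delta) = 0.5000
E_loss = pi * 397221.0000 * 0.0146 * 0.5000
E_loss = 9109.7180


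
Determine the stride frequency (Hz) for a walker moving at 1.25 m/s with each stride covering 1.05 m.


f = v / stride_length
f = 1.25 / 1.05
f = 1.1905


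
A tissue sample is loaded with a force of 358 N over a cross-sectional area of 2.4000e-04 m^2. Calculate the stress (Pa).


stress = F / A
stress = 358 / 2.4000e-04
stress = 1.4917e+06


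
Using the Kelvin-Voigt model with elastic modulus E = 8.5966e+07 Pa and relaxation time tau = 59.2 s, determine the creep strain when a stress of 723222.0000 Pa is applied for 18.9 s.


epsilon(t) = (sigma/E) * (1 - exp(-t/tau))
sigma/E = 723222.0000 / 8.5966e+07 = 0.0084
exp(-t/tau) = exp(-18.9 / 59.2) = 0.7267
epsilon = 0.0084 * (1 - 0.7267)
epsilon = 0.0023


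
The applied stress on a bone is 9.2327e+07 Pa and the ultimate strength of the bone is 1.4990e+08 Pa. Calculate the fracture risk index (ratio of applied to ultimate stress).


FRI = applied / ultimate
FRI = 9.2327e+07 / 1.4990e+08
FRI = 0.6159


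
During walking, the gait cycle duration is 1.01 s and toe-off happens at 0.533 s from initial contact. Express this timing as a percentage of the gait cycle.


pct = (event_time / cycle_time) * 100
pct = (0.533 / 1.01) * 100
ratio = 0.5277
pct = 52.7723


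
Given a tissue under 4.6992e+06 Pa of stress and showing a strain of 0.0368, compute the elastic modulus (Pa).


E = stress / strain
E = 4.6992e+06 / 0.0368
E = 1.2770e+08


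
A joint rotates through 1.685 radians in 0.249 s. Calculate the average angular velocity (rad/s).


omega = delta_theta / delta_t
omega = 1.685 / 0.249
omega = 6.7671


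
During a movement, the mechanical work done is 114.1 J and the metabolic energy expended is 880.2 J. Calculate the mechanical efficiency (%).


eta = (W_mech / E_meta) * 100
eta = (114.1 / 880.2) * 100
ratio = 0.1296
eta = 12.9630


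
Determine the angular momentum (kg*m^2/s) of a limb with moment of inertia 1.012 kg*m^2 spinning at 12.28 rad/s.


L = I * omega
L = 1.012 * 12.28
L = 12.4274


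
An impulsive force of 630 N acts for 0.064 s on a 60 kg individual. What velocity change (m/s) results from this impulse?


J = F * dt = 630 * 0.064 = 40.3200 N*s
delta_v = J / m
delta_v = 40.3200 / 60
delta_v = 0.6720


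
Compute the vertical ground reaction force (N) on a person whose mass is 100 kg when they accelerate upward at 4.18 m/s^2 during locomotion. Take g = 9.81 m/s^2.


GRF = m * (g + a)
GRF = 100 * (9.81 + 4.18)
GRF = 100 * 13.9900
GRF = 1399.0000


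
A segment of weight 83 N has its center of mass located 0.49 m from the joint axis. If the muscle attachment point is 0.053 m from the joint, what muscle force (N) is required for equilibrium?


F_muscle = W * d_load / d_muscle
F_muscle = 83 * 0.49 / 0.053
Numerator = 40.6700
F_muscle = 767.3585


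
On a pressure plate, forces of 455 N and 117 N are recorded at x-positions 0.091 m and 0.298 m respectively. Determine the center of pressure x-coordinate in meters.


COP_x = (F1*x1 + F2*x2) / (F1 + F2)
COP_x = (455*0.091 + 117*0.298) / (455 + 117)
Numerator = 76.2710
Denominator = 572
COP_x = 0.1333


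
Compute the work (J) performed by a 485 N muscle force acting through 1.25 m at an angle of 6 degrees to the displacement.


W = F * d * cos(theta)
theta = 6 deg = 0.1047 rad
cos(theta) = 0.9945
W = 485 * 1.25 * 0.9945
W = 602.9289


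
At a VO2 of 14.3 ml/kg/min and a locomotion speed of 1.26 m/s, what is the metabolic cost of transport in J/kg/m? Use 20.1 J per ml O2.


Power per kg = VO2 * 20.1 / 60
Power per kg = 14.3 * 20.1 / 60 = 4.7905 W/kg
Cost = power_per_kg / speed
Cost = 4.7905 / 1.26
Cost = 3.8020


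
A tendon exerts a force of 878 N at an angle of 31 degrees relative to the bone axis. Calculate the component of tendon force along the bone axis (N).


F_eff = F_tendon * cos(theta)
theta = 31 deg = 0.5411 rad
cos(theta) = 0.8572
F_eff = 878 * 0.8572
F_eff = 752.5929


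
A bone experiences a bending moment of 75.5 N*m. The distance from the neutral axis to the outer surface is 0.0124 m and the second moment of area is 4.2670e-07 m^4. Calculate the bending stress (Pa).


sigma = M * c / I
sigma = 75.5 * 0.0124 / 4.2670e-07
M * c = 0.9362
sigma = 2.1940e+06


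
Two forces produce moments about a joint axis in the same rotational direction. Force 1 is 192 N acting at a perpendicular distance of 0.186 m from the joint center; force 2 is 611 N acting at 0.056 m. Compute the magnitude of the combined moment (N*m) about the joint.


M = F1 * d1 + F2 * d2
M = 192 * 0.186 + 611 * 0.056
M = 35.7120 + 34.2160
M = 69.9280


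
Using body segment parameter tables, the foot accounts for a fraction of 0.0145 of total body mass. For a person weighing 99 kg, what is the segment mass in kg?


m_segment = body_mass * fraction
m_segment = 99 * 0.0145
m_segment = 1.4355


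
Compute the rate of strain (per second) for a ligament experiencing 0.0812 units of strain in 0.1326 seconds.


strain_rate = delta_strain / delta_t
strain_rate = 0.0812 / 0.1326
strain_rate = 0.6124


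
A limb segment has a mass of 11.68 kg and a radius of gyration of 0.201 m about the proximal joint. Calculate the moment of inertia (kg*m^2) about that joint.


I = m * k^2
I = 11.68 * 0.201^2
k^2 = 0.0404
I = 0.4719


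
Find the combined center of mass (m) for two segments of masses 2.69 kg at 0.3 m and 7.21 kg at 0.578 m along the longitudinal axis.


COM = (m1*x1 + m2*x2) / (m1 + m2)
COM = (2.69*0.3 + 7.21*0.578) / (2.69 + 7.21)
Numerator = 4.9744
Denominator = 9.9000
COM = 0.5025


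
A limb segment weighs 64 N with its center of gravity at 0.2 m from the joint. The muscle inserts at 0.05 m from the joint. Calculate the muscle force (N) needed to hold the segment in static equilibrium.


F_muscle = W * d_load / d_muscle
F_muscle = 64 * 0.2 / 0.05
Numerator = 12.8000
F_muscle = 256.0000


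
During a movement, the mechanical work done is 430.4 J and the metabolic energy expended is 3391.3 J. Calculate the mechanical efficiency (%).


eta = (W_mech / E_meta) * 100
eta = (430.4 / 3391.3) * 100
ratio = 0.1269
eta = 12.6913


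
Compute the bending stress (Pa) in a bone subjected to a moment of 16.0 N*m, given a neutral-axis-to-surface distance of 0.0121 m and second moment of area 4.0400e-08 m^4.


sigma = M * c / I
sigma = 16.0 * 0.0121 / 4.0400e-08
M * c = 0.1936
sigma = 4.7921e+06


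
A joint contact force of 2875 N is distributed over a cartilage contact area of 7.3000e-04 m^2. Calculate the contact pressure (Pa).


P = F / A
P = 2875 / 7.3000e-04
P = 3.9384e+06


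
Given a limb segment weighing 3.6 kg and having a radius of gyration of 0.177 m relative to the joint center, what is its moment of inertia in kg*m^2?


I = m * k^2
I = 3.6 * 0.177^2
k^2 = 0.0313
I = 0.1128


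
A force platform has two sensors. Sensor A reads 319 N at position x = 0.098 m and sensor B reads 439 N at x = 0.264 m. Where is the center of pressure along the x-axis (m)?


COP_x = (F1*x1 + F2*x2) / (F1 + F2)
COP_x = (319*0.098 + 439*0.264) / (319 + 439)
Numerator = 147.1580
Denominator = 758
COP_x = 0.1941


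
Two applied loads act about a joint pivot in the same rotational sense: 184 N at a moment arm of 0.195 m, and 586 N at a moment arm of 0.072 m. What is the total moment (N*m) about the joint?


M = F1 * d1 + F2 * d2
M = 184 * 0.195 + 586 * 0.072
M = 35.8800 + 42.1920
M = 78.0720


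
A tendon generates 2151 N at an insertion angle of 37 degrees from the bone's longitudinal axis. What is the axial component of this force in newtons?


F_eff = F_tendon * cos(theta)
theta = 37 deg = 0.6458 rad
cos(theta) = 0.7986
F_eff = 2151 * 0.7986
F_eff = 1717.8650


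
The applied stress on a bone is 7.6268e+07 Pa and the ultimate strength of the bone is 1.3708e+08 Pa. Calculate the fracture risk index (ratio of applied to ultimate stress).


FRI = applied / ultimate
FRI = 7.6268e+07 / 1.3708e+08
FRI = 0.5564


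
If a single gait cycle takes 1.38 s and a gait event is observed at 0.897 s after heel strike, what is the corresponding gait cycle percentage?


pct = (event_time / cycle_time) * 100
pct = (0.897 / 1.38) * 100
ratio = 0.6500
pct = 65.0000


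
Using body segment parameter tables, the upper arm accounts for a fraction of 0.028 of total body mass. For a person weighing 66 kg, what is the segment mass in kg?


m_segment = body_mass * fraction
m_segment = 66 * 0.028
m_segment = 1.8480


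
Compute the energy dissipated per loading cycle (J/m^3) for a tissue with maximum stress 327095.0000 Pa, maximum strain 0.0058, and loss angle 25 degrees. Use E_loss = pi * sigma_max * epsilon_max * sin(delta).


E_loss = pi * sigma_max * epsilon_max * sin(delta)
delta = 25 deg = 0.4363 rad
sin(delta) = 0.4226
E_loss = pi * 327095.0000 * 0.0058 * 0.4226
E_loss = 2518.8368


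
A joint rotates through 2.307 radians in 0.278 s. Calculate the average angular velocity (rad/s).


omega = delta_theta / delta_t
omega = 2.307 / 0.278
omega = 8.2986


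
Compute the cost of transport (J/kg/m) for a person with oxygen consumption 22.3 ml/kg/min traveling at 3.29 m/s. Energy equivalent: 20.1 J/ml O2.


Power per kg = VO2 * 20.1 / 60
Power per kg = 22.3 * 20.1 / 60 = 7.4705 W/kg
Cost = power_per_kg / speed
Cost = 7.4705 / 3.29
Cost = 2.2707


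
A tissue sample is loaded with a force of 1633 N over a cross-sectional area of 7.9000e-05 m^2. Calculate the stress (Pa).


stress = F / A
stress = 1633 / 7.9000e-05
stress = 2.0671e+07


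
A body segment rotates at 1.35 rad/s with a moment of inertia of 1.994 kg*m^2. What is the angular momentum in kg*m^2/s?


L = I * omega
L = 1.994 * 1.35
L = 2.6919


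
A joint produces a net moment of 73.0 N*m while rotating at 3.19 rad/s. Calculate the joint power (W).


P = M * omega
P = 73.0 * 3.19
P = 232.8700


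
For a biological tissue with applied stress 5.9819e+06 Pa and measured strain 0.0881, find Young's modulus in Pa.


E = stress / strain
E = 5.9819e+06 / 0.0881
E = 6.7899e+07


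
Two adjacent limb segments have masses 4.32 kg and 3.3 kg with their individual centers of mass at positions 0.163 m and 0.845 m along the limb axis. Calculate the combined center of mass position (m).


COM = (m1*x1 + m2*x2) / (m1 + m2)
COM = (4.32*0.163 + 3.3*0.845) / (4.32 + 3.3)
Numerator = 3.4927
Denominator = 7.6200
COM = 0.4584


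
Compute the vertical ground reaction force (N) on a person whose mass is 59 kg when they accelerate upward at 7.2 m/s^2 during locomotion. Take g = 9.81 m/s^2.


GRF = m * (g + a)
GRF = 59 * (9.81 + 7.2)
GRF = 59 * 17.0100
GRF = 1003.5900


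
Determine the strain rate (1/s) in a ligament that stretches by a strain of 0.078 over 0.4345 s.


strain_rate = delta_strain / delta_t
strain_rate = 0.078 / 0.4345
strain_rate = 0.1795


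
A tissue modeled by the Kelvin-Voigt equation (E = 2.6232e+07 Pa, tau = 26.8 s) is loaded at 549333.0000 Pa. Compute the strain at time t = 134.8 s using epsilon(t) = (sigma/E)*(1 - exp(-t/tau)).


epsilon(t) = (sigma/E) * (1 - exp(-t/tau))
sigma/E = 549333.0000 / 2.6232e+07 = 0.0209
exp(-t/tau) = exp(-134.8 / 26.8) = 0.0065
epsilon = 0.0209 * (1 - 0.0065)
epsilon = 0.0208


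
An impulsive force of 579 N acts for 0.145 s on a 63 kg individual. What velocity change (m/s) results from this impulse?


J = F * dt = 579 * 0.145 = 83.9550 N*s
delta_v = J / m
delta_v = 83.9550 / 63
delta_v = 1.3326


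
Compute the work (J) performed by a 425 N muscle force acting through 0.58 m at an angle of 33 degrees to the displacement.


W = F * d * cos(theta)
theta = 33 deg = 0.5760 rad
cos(theta) = 0.8387
W = 425 * 0.58 * 0.8387
W = 206.7323


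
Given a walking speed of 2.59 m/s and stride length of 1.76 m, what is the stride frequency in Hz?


f = v / stride_length
f = 2.59 / 1.76
f = 1.4716


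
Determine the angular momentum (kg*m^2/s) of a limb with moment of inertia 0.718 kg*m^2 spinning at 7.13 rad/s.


L = I * omega
L = 0.718 * 7.13
L = 5.1193


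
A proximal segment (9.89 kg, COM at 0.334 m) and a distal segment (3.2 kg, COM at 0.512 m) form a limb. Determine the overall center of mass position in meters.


COM = (m1*x1 + m2*x2) / (m1 + m2)
COM = (9.89*0.334 + 3.2*0.512) / (9.89 + 3.2)
Numerator = 4.9417
Denominator = 13.0900
COM = 0.3775


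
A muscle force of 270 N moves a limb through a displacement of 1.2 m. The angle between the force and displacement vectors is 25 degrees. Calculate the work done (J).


W = F * d * cos(theta)
theta = 25 deg = 0.4363 rad
cos(theta) = 0.9063
W = 270 * 1.2 * 0.9063
W = 293.6437


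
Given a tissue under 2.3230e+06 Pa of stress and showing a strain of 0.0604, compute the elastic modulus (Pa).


E = stress / strain
E = 2.3230e+06 / 0.0604
E = 3.8460e+07


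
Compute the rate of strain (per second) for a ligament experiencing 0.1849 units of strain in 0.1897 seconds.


strain_rate = delta_strain / delta_t
strain_rate = 0.1849 / 0.1897
strain_rate = 0.9747


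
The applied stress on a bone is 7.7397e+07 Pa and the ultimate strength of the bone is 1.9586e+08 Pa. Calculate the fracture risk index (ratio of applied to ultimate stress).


FRI = applied / ultimate
FRI = 7.7397e+07 / 1.9586e+08
FRI = 0.3952


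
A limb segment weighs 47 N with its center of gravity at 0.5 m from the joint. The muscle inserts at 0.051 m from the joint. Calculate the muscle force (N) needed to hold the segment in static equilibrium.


F_muscle = W * d_load / d_muscle
F_muscle = 47 * 0.5 / 0.051
Numerator = 23.5000
F_muscle = 460.7843


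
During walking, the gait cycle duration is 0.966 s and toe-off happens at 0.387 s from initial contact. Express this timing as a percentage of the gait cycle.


pct = (event_time / cycle_time) * 100
pct = (0.387 / 0.966) * 100
ratio = 0.4006
pct = 40.0621


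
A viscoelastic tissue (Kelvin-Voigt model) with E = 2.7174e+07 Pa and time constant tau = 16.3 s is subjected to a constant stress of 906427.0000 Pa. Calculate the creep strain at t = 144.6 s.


epsilon(t) = (sigma/E) * (1 - exp(-t/tau))
sigma/E = 906427.0000 / 2.7174e+07 = 0.0334
exp(-t/tau) = exp(-144.6 / 16.3) = 1.4038e-04
epsilon = 0.0334 * (1 - 1.4038e-04)
epsilon = 0.0334


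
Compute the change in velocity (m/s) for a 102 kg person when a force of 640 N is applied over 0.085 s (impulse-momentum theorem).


J = F * dt = 640 * 0.085 = 54.4000 N*s
delta_v = J / m
delta_v = 54.4000 / 102
delta_v = 0.5333


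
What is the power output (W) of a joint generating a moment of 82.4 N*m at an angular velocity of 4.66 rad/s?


P = M * omega
P = 82.4 * 4.66
P = 383.9840


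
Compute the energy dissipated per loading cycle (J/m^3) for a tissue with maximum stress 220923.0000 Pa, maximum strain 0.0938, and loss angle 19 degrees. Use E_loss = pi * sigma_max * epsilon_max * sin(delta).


E_loss = pi * sigma_max * epsilon_max * sin(delta)
delta = 19 deg = 0.3316 rad
sin(delta) = 0.3256
E_loss = pi * 220923.0000 * 0.0938 * 0.3256
E_loss = 21195.1044


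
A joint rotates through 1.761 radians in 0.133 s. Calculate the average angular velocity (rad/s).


omega = delta_theta / delta_t
omega = 1.761 / 0.133
omega = 13.2406


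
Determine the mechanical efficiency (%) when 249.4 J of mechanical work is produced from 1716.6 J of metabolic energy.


eta = (W_mech / E_meta) * 100
eta = (249.4 / 1716.6) * 100
ratio = 0.1453
eta = 14.5287


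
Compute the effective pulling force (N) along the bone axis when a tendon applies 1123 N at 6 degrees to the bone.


F_eff = F_tendon * cos(theta)
theta = 6 deg = 0.1047 rad
cos(theta) = 0.9945
F_eff = 1123 * 0.9945
F_eff = 1116.8481


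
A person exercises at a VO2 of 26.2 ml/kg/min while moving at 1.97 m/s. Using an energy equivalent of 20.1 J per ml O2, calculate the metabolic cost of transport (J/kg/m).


Power per kg = VO2 * 20.1 / 60
Power per kg = 26.2 * 20.1 / 60 = 8.7770 W/kg
Cost = power_per_kg / speed
Cost = 8.7770 / 1.97
Cost = 4.4553


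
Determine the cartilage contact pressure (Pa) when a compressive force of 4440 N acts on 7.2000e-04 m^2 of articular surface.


P = F / A
P = 4440 / 7.2000e-04
P = 6.1667e+06


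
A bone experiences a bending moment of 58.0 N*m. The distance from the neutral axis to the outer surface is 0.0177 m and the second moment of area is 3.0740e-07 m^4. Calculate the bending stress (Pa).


sigma = M * c / I
sigma = 58.0 * 0.0177 / 3.0740e-07
M * c = 1.0266
sigma = 3.3396e+06


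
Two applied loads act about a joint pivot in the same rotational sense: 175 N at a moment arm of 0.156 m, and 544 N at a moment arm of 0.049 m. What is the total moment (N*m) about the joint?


M = F1 * d1 + F2 * d2
M = 175 * 0.156 + 544 * 0.049
M = 27.3000 + 26.6560
M = 53.9560


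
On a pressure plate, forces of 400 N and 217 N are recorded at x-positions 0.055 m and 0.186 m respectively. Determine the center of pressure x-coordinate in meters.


COP_x = (F1*x1 + F2*x2) / (F1 + F2)
COP_x = (400*0.055 + 217*0.186) / (400 + 217)
Numerator = 62.3620
Denominator = 617
COP_x = 0.1011


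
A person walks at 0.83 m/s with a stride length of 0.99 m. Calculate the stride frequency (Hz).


f = v / stride_length
f = 0.83 / 0.99
f = 0.8384


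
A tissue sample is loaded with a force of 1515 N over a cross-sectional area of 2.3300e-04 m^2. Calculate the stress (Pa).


stress = F / A
stress = 1515 / 2.3300e-04
stress = 6.5021e+06


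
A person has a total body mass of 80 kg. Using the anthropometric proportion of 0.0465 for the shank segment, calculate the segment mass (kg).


m_segment = body_mass * fraction
m_segment = 80 * 0.0465
m_segment = 3.7200


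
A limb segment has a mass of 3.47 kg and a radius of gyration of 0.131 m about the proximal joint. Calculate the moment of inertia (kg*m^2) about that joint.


I = m * k^2
I = 3.47 * 0.131^2
k^2 = 0.0172
I = 0.0595


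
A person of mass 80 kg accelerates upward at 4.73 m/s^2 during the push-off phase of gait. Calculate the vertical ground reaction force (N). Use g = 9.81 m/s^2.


GRF = m * (g + a)
GRF = 80 * (9.81 + 4.73)
GRF = 80 * 14.5400
GRF = 1163.2000


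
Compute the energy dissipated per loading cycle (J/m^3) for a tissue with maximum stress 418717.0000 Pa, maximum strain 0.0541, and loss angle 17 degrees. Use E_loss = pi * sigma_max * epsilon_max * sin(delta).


E_loss = pi * sigma_max * epsilon_max * sin(delta)
delta = 17 deg = 0.2967 rad
sin(delta) = 0.2924
E_loss = pi * 418717.0000 * 0.0541 * 0.2924
E_loss = 20806.6936


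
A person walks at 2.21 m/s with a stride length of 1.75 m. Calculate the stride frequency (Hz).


f = v / stride_length
f = 2.21 / 1.75
f = 1.2629


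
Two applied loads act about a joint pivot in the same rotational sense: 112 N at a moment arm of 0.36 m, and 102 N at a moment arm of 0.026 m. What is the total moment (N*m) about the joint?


M = F1 * d1 + F2 * d2
M = 112 * 0.36 + 102 * 0.026
M = 40.3200 + 2.6520
M = 42.9720


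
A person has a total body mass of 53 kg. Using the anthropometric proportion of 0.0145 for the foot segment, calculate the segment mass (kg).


m_segment = body_mass * fraction
m_segment = 53 * 0.0145
m_segment = 0.7685


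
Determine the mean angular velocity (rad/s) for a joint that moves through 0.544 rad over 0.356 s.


omega = delta_theta / delta_t
omega = 0.544 / 0.356
omega = 1.5281


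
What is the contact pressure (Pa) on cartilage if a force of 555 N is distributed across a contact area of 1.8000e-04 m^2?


P = F / A
P = 555 / 1.8000e-04
P = 3.0833e+06


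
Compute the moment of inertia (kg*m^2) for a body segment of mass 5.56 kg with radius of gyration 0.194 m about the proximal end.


I = m * k^2
I = 5.56 * 0.194^2
k^2 = 0.0376
I = 0.2093


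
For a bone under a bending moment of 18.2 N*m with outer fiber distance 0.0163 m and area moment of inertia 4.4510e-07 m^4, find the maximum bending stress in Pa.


sigma = M * c / I
sigma = 18.2 * 0.0163 / 4.4510e-07
M * c = 0.2967
sigma = 666501.9097


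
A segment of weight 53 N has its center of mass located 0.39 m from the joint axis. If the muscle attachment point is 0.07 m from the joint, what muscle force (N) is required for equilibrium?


F_muscle = W * d_load / d_muscle
F_muscle = 53 * 0.39 / 0.07
Numerator = 20.6700
F_muscle = 295.2857


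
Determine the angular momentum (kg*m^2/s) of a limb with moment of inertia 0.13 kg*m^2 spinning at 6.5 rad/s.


L = I * omega
L = 0.13 * 6.5
L = 0.8450


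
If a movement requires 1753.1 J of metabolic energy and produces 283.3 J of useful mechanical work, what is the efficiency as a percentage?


eta = (W_mech / E_meta) * 100
eta = (283.3 / 1753.1) * 100
ratio = 0.1616
eta = 16.1599


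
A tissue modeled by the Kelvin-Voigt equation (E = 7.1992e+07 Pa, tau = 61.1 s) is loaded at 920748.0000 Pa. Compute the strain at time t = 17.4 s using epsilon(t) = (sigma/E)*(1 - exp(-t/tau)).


epsilon(t) = (sigma/E) * (1 - exp(-t/tau))
sigma/E = 920748.0000 / 7.1992e+07 = 0.0128
exp(-t/tau) = exp(-17.4 / 61.1) = 0.7522
epsilon = 0.0128 * (1 - 0.7522)
epsilon = 0.0032


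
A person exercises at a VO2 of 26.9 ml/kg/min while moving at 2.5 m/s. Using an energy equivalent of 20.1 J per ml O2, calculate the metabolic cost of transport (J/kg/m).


Power per kg = VO2 * 20.1 / 60
Power per kg = 26.9 * 20.1 / 60 = 9.0115 W/kg
Cost = power_per_kg / speed
Cost = 9.0115 / 2.5
Cost = 3.6046


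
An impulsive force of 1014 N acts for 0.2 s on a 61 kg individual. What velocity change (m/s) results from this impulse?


J = F * dt = 1014 * 0.2 = 202.8000 N*s
delta_v = J / m
delta_v = 202.8000 / 61
delta_v = 3.3246


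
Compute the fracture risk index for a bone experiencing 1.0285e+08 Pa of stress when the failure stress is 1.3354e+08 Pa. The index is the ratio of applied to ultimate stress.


FRI = applied / ultimate
FRI = 1.0285e+08 / 1.3354e+08
FRI = 0.7702


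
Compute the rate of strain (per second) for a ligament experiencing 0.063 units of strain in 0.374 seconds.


strain_rate = delta_strain / delta_t
strain_rate = 0.063 / 0.374
strain_rate = 0.1684


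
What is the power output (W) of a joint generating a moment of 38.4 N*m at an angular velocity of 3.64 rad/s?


P = M * omega
P = 38.4 * 3.64
P = 139.7760


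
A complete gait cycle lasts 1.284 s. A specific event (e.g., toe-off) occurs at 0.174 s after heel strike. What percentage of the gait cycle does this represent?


pct = (event_time / cycle_time) * 100
pct = (0.174 / 1.284) * 100
ratio = 0.1355
pct = 13.5514


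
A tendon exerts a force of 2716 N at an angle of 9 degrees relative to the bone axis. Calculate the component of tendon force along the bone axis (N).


F_eff = F_tendon * cos(theta)
theta = 9 deg = 0.1571 rad
cos(theta) = 0.9877
F_eff = 2716 * 0.9877
F_eff = 2682.5615


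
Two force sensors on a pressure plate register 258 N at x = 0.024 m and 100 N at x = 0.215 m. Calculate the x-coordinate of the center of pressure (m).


COP_x = (F1*x1 + F2*x2) / (F1 + F2)
COP_x = (258*0.024 + 100*0.215) / (258 + 100)
Numerator = 27.6920
Denominator = 358
COP_x = 0.0774


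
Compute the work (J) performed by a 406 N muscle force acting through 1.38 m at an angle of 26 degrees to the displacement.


W = F * d * cos(theta)
theta = 26 deg = 0.4538 rad
cos(theta) = 0.8988
W = 406 * 1.38 * 0.8988
W = 503.5763


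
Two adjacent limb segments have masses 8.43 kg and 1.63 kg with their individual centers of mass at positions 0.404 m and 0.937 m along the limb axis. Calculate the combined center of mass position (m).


COM = (m1*x1 + m2*x2) / (m1 + m2)
COM = (8.43*0.404 + 1.63*0.937) / (8.43 + 1.63)
Numerator = 4.9330
Denominator = 10.0600
COM = 0.4904


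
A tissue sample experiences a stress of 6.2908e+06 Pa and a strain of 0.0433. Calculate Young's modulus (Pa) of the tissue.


E = stress / strain
E = 6.2908e+06 / 0.0433
E = 1.4528e+08


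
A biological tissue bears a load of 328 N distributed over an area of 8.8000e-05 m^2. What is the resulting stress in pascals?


stress = F / A
stress = 328 / 8.8000e-05
stress = 3.7273e+06


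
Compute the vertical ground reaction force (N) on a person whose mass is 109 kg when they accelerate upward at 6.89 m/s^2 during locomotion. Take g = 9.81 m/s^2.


GRF = m * (g + a)
GRF = 109 * (9.81 + 6.89)
GRF = 109 * 16.7000
GRF = 1820.3000


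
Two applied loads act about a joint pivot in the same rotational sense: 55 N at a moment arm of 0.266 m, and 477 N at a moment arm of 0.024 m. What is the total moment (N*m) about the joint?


M = F1 * d1 + F2 * d2
M = 55 * 0.266 + 477 * 0.024
M = 14.6300 + 11.4480
M = 26.0780


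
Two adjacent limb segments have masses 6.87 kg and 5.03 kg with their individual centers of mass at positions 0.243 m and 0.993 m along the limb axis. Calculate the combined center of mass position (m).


COM = (m1*x1 + m2*x2) / (m1 + m2)
COM = (6.87*0.243 + 5.03*0.993) / (6.87 + 5.03)
Numerator = 6.6642
Denominator = 11.9000
COM = 0.5600


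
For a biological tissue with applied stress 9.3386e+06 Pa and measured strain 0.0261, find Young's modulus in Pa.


E = stress / strain
E = 9.3386e+06 / 0.0261
E = 3.5780e+08


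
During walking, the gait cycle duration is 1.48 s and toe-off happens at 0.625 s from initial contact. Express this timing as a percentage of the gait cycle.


pct = (event_time / cycle_time) * 100
pct = (0.625 / 1.48) * 100
ratio = 0.4223
pct = 42.2297


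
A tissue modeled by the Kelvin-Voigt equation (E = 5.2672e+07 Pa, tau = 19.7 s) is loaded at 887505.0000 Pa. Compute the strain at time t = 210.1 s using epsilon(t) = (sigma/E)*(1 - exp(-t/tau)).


epsilon(t) = (sigma/E) * (1 - exp(-t/tau))
sigma/E = 887505.0000 / 5.2672e+07 = 0.0168
exp(-t/tau) = exp(-210.1 / 19.7) = 2.3349e-05
epsilon = 0.0168 * (1 - 2.3349e-05)
epsilon = 0.0168


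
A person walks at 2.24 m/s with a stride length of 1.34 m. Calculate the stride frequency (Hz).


f = v / stride_length
f = 2.24 / 1.34
f = 1.6716


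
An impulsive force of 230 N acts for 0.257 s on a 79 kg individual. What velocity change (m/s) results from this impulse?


J = F * dt = 230 * 0.257 = 59.1100 N*s
delta_v = J / m
delta_v = 59.1100 / 79
delta_v = 0.7482


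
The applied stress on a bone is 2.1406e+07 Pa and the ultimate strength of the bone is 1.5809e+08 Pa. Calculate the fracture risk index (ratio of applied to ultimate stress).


FRI = applied / ultimate
FRI = 2.1406e+07 / 1.5809e+08
FRI = 0.1354


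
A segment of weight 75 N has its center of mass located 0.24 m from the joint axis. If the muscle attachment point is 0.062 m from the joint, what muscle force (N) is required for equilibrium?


F_muscle = W * d_load / d_muscle
F_muscle = 75 * 0.24 / 0.062
Numerator = 18.0000
F_muscle = 290.3226


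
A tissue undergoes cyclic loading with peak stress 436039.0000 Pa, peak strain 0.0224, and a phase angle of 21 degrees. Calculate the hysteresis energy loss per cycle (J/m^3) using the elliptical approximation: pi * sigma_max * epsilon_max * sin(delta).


E_loss = pi * sigma_max * epsilon_max * sin(delta)
delta = 21 deg = 0.3665 rad
sin(delta) = 0.3584
E_loss = pi * 436039.0000 * 0.0224 * 0.3584
E_loss = 10996.4471


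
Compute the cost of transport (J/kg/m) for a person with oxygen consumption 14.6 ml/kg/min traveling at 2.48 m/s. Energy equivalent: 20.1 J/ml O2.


Power per kg = VO2 * 20.1 / 60
Power per kg = 14.6 * 20.1 / 60 = 4.8910 W/kg
Cost = power_per_kg / speed
Cost = 4.8910 / 2.48
Cost = 1.9722


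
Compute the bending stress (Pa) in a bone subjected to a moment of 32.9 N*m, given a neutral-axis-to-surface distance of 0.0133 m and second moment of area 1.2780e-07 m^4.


sigma = M * c / I
sigma = 32.9 * 0.0133 / 1.2780e-07
M * c = 0.4376
sigma = 3.4239e+06


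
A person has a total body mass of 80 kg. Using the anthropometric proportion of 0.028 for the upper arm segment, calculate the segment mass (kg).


m_segment = body_mass * fraction
m_segment = 80 * 0.028
m_segment = 2.2400


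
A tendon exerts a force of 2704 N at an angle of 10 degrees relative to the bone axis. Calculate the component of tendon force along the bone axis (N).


F_eff = F_tendon * cos(theta)
theta = 10 deg = 0.1745 rad
cos(theta) = 0.9848
F_eff = 2704 * 0.9848
F_eff = 2662.9202


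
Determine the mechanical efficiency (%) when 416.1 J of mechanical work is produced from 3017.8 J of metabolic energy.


eta = (W_mech / E_meta) * 100
eta = (416.1 / 3017.8) * 100
ratio = 0.1379
eta = 13.7882


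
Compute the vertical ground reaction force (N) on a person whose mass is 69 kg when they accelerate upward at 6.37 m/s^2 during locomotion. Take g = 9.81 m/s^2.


GRF = m * (g + a)
GRF = 69 * (9.81 + 6.37)
GRF = 69 * 16.1800
GRF = 1116.4200
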